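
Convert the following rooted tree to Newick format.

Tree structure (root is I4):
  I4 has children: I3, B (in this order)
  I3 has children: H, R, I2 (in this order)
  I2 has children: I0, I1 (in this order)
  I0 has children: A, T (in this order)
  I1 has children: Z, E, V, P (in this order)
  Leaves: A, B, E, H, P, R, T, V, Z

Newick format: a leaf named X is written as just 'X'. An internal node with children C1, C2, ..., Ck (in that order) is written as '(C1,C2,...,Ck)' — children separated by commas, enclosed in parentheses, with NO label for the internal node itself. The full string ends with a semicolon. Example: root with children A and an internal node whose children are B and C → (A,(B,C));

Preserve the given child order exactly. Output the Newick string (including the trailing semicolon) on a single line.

internal I4 with children ['I3', 'B']
  internal I3 with children ['H', 'R', 'I2']
    leaf 'H' → 'H'
    leaf 'R' → 'R'
    internal I2 with children ['I0', 'I1']
      internal I0 with children ['A', 'T']
        leaf 'A' → 'A'
        leaf 'T' → 'T'
      → '(A,T)'
      internal I1 with children ['Z', 'E', 'V', 'P']
        leaf 'Z' → 'Z'
        leaf 'E' → 'E'
        leaf 'V' → 'V'
        leaf 'P' → 'P'
      → '(Z,E,V,P)'
    → '((A,T),(Z,E,V,P))'
  → '(H,R,((A,T),(Z,E,V,P)))'
  leaf 'B' → 'B'
→ '((H,R,((A,T),(Z,E,V,P))),B)'
Final: ((H,R,((A,T),(Z,E,V,P))),B);

Answer: ((H,R,((A,T),(Z,E,V,P))),B);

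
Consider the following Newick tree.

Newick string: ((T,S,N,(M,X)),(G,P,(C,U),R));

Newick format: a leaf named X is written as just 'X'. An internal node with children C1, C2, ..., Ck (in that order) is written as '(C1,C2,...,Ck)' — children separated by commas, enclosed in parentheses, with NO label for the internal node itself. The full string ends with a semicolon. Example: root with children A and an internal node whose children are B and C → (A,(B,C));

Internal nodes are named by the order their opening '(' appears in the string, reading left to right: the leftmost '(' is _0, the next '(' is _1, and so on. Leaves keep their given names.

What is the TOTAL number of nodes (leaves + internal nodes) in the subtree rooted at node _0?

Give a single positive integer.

Newick: ((T,S,N,(M,X)),(G,P,(C,U),R));
Locate _0: it is the '(' at position 0 (the 1st '(' reading left to right).
Query: subtree rooted at _0
_0: subtree_size = 1 + 14
  _1: subtree_size = 1 + 6
    T: subtree_size = 1 + 0
    S: subtree_size = 1 + 0
    N: subtree_size = 1 + 0
    _2: subtree_size = 1 + 2
      M: subtree_size = 1 + 0
      X: subtree_size = 1 + 0
  _3: subtree_size = 1 + 6
    G: subtree_size = 1 + 0
    P: subtree_size = 1 + 0
    _4: subtree_size = 1 + 2
      C: subtree_size = 1 + 0
      U: subtree_size = 1 + 0
    R: subtree_size = 1 + 0
Total subtree size of _0: 15

Answer: 15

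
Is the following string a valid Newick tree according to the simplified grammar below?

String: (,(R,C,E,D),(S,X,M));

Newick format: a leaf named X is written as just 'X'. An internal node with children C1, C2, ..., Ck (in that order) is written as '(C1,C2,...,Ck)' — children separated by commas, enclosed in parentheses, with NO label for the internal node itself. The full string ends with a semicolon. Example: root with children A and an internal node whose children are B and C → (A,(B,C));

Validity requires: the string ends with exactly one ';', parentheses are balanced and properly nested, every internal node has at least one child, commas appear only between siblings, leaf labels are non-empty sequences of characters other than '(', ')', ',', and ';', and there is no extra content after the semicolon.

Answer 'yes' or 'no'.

Input: (,(R,C,E,D),(S,X,M));
Paren balance: 3 '(' vs 3 ')' OK
Ends with single ';': True
Full parse: FAILS (empty leaf label at pos 1)
Valid: False

Answer: no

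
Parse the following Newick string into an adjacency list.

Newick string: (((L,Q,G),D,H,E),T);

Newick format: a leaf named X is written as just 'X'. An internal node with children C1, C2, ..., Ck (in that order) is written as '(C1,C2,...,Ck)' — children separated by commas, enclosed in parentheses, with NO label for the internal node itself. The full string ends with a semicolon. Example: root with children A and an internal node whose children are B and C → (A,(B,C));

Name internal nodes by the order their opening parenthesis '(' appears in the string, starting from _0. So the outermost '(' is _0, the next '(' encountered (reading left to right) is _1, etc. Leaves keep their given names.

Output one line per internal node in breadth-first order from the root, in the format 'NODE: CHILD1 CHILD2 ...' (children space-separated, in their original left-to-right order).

Answer: _0: _1 T
_1: _2 D H E
_2: L Q G

Derivation:
Input: (((L,Q,G),D,H,E),T);
Scanning left-to-right, naming '(' by encounter order:
  pos 0: '(' -> open internal node _0 (depth 1)
  pos 1: '(' -> open internal node _1 (depth 2)
  pos 2: '(' -> open internal node _2 (depth 3)
  pos 8: ')' -> close internal node _2 (now at depth 2)
  pos 15: ')' -> close internal node _1 (now at depth 1)
  pos 18: ')' -> close internal node _0 (now at depth 0)
Total internal nodes: 3
BFS adjacency from root:
  _0: _1 T
  _1: _2 D H E
  _2: L Q G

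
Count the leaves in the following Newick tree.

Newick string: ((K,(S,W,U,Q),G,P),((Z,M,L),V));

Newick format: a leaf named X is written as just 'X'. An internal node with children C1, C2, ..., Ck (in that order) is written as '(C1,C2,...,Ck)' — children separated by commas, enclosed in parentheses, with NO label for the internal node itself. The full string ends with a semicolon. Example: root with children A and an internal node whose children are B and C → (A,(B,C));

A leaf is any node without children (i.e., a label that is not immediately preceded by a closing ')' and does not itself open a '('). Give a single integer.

Answer: 11

Derivation:
Newick: ((K,(S,W,U,Q),G,P),((Z,M,L),V));
Scan left-to-right; a leaf is any maximal label run not followed by '(':
  pos 2: leaf 'K' → count = 1
  pos 5: leaf 'S' → count = 2
  pos 7: leaf 'W' → count = 3
  pos 9: leaf 'U' → count = 4
  pos 11: leaf 'Q' → count = 5
  pos 14: leaf 'G' → count = 6
  pos 16: leaf 'P' → count = 7
  pos 21: leaf 'Z' → count = 8
  pos 23: leaf 'M' → count = 9
  pos 25: leaf 'L' → count = 10
  pos 28: leaf 'V' → count = 11
Total leaves: 11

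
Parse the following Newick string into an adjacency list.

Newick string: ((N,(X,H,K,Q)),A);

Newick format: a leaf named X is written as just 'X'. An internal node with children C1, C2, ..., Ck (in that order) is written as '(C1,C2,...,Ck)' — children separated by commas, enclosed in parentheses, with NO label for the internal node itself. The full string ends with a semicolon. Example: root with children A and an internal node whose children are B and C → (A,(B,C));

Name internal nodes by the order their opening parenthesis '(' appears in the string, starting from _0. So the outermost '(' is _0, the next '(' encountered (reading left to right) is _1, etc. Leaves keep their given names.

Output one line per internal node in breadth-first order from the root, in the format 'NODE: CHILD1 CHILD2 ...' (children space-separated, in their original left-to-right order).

Answer: _0: _1 A
_1: N _2
_2: X H K Q

Derivation:
Input: ((N,(X,H,K,Q)),A);
Scanning left-to-right, naming '(' by encounter order:
  pos 0: '(' -> open internal node _0 (depth 1)
  pos 1: '(' -> open internal node _1 (depth 2)
  pos 4: '(' -> open internal node _2 (depth 3)
  pos 12: ')' -> close internal node _2 (now at depth 2)
  pos 13: ')' -> close internal node _1 (now at depth 1)
  pos 16: ')' -> close internal node _0 (now at depth 0)
Total internal nodes: 3
BFS adjacency from root:
  _0: _1 A
  _1: N _2
  _2: X H K Q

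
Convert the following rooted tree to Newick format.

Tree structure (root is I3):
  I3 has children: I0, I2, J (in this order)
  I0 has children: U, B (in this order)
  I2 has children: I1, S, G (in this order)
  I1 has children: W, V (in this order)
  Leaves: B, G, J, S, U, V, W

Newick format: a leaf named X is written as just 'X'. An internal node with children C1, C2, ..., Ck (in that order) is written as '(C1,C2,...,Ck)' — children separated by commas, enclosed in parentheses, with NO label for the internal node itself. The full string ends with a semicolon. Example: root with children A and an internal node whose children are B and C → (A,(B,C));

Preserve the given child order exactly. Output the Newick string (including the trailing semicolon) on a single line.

internal I3 with children ['I0', 'I2', 'J']
  internal I0 with children ['U', 'B']
    leaf 'U' → 'U'
    leaf 'B' → 'B'
  → '(U,B)'
  internal I2 with children ['I1', 'S', 'G']
    internal I1 with children ['W', 'V']
      leaf 'W' → 'W'
      leaf 'V' → 'V'
    → '(W,V)'
    leaf 'S' → 'S'
    leaf 'G' → 'G'
  → '((W,V),S,G)'
  leaf 'J' → 'J'
→ '((U,B),((W,V),S,G),J)'
Final: ((U,B),((W,V),S,G),J);

Answer: ((U,B),((W,V),S,G),J);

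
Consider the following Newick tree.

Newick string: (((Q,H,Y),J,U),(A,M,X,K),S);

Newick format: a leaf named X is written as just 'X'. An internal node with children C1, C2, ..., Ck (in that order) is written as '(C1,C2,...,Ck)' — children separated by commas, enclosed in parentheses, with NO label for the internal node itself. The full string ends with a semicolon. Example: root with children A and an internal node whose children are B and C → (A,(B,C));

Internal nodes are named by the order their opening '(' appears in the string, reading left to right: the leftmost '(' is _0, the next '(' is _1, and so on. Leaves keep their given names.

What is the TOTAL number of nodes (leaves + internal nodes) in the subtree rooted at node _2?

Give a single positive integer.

Answer: 4

Derivation:
Newick: (((Q,H,Y),J,U),(A,M,X,K),S);
Locate _2: it is the '(' at position 2 (the 3rd '(' reading left to right).
Query: subtree rooted at _2
_2: subtree_size = 1 + 3
  Q: subtree_size = 1 + 0
  H: subtree_size = 1 + 0
  Y: subtree_size = 1 + 0
Total subtree size of _2: 4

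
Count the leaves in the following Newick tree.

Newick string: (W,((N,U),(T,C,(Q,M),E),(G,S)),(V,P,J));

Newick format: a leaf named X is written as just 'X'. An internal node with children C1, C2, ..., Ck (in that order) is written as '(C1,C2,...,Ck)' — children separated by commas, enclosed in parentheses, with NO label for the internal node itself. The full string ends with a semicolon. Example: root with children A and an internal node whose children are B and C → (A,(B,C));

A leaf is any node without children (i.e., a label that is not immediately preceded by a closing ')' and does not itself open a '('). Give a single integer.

Newick: (W,((N,U),(T,C,(Q,M),E),(G,S)),(V,P,J));
Scan left-to-right; a leaf is any maximal label run not followed by '(':
  pos 1: leaf 'W' → count = 1
  pos 5: leaf 'N' → count = 2
  pos 7: leaf 'U' → count = 3
  pos 11: leaf 'T' → count = 4
  pos 13: leaf 'C' → count = 5
  pos 16: leaf 'Q' → count = 6
  pos 18: leaf 'M' → count = 7
  pos 21: leaf 'E' → count = 8
  pos 25: leaf 'G' → count = 9
  pos 27: leaf 'S' → count = 10
  pos 32: leaf 'V' → count = 11
  pos 34: leaf 'P' → count = 12
  pos 36: leaf 'J' → count = 13
Total leaves: 13

Answer: 13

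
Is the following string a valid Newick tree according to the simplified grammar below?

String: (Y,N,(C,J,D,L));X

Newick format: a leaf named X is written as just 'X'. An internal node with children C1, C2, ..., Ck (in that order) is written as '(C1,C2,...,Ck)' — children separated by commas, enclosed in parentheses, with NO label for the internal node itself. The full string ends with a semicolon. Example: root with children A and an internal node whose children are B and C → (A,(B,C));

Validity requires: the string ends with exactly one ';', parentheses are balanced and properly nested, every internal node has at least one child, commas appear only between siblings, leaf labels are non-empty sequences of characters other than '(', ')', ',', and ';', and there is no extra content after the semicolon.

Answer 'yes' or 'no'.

Input: (Y,N,(C,J,D,L));X
Paren balance: 2 '(' vs 2 ')' OK
Ends with single ';': False
Full parse: FAILS (must end with ;)
Valid: False

Answer: no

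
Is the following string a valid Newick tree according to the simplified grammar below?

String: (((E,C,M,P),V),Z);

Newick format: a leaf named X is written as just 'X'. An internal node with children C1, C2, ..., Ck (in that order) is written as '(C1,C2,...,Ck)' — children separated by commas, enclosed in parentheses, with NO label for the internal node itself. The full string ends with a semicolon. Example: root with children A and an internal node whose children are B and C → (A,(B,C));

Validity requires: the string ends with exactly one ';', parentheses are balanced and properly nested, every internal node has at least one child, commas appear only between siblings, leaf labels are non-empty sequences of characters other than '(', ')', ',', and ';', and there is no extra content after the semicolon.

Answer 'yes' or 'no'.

Input: (((E,C,M,P),V),Z);
Paren balance: 3 '(' vs 3 ')' OK
Ends with single ';': True
Full parse: OK
Valid: True

Answer: yes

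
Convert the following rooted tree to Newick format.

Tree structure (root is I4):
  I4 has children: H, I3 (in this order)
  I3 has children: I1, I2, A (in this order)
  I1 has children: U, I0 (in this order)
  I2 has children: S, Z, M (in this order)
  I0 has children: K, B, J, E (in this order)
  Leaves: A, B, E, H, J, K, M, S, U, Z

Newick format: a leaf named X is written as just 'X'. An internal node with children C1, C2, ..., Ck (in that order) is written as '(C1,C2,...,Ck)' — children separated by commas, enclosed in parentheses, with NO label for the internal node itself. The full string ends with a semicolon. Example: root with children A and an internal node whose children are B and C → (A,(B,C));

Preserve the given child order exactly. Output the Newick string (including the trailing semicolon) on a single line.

internal I4 with children ['H', 'I3']
  leaf 'H' → 'H'
  internal I3 with children ['I1', 'I2', 'A']
    internal I1 with children ['U', 'I0']
      leaf 'U' → 'U'
      internal I0 with children ['K', 'B', 'J', 'E']
        leaf 'K' → 'K'
        leaf 'B' → 'B'
        leaf 'J' → 'J'
        leaf 'E' → 'E'
      → '(K,B,J,E)'
    → '(U,(K,B,J,E))'
    internal I2 with children ['S', 'Z', 'M']
      leaf 'S' → 'S'
      leaf 'Z' → 'Z'
      leaf 'M' → 'M'
    → '(S,Z,M)'
    leaf 'A' → 'A'
  → '((U,(K,B,J,E)),(S,Z,M),A)'
→ '(H,((U,(K,B,J,E)),(S,Z,M),A))'
Final: (H,((U,(K,B,J,E)),(S,Z,M),A));

Answer: (H,((U,(K,B,J,E)),(S,Z,M),A));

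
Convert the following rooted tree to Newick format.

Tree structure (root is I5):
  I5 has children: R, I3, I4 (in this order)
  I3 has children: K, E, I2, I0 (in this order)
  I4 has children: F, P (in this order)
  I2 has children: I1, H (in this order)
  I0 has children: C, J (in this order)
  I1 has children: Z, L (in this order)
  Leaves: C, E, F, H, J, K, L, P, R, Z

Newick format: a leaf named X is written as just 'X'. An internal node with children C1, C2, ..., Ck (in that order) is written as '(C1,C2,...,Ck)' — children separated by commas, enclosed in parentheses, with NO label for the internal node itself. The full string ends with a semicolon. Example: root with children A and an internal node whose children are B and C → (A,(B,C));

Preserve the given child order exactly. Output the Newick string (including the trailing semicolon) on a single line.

Answer: (R,(K,E,((Z,L),H),(C,J)),(F,P));

Derivation:
internal I5 with children ['R', 'I3', 'I4']
  leaf 'R' → 'R'
  internal I3 with children ['K', 'E', 'I2', 'I0']
    leaf 'K' → 'K'
    leaf 'E' → 'E'
    internal I2 with children ['I1', 'H']
      internal I1 with children ['Z', 'L']
        leaf 'Z' → 'Z'
        leaf 'L' → 'L'
      → '(Z,L)'
      leaf 'H' → 'H'
    → '((Z,L),H)'
    internal I0 with children ['C', 'J']
      leaf 'C' → 'C'
      leaf 'J' → 'J'
    → '(C,J)'
  → '(K,E,((Z,L),H),(C,J))'
  internal I4 with children ['F', 'P']
    leaf 'F' → 'F'
    leaf 'P' → 'P'
  → '(F,P)'
→ '(R,(K,E,((Z,L),H),(C,J)),(F,P))'
Final: (R,(K,E,((Z,L),H),(C,J)),(F,P));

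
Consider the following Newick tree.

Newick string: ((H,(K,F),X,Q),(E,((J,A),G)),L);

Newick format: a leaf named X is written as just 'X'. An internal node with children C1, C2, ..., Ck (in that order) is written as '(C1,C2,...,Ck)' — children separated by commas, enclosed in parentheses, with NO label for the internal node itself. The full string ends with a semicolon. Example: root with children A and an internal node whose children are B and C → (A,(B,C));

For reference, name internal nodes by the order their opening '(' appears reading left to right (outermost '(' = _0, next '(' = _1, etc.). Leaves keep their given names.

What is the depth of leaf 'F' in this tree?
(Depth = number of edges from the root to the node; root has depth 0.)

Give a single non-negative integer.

Newick: ((H,(K,F),X,Q),(E,((J,A),G)),L);
Naming internals by '(' encounter order: outermost '(' = _0, next = _1, ...
Query node: F
Path from root: _0 -> _1 -> _2 -> F
Depth of F: 3 (number of edges from root)

Answer: 3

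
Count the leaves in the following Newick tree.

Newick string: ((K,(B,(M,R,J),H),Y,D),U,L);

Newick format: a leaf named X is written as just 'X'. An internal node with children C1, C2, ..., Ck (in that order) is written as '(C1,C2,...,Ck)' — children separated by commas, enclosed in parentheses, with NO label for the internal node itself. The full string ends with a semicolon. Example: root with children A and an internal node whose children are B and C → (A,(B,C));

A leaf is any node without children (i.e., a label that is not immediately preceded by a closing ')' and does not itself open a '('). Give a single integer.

Newick: ((K,(B,(M,R,J),H),Y,D),U,L);
Scan left-to-right; a leaf is any maximal label run not followed by '(':
  pos 2: leaf 'K' → count = 1
  pos 5: leaf 'B' → count = 2
  pos 8: leaf 'M' → count = 3
  pos 10: leaf 'R' → count = 4
  pos 12: leaf 'J' → count = 5
  pos 15: leaf 'H' → count = 6
  pos 18: leaf 'Y' → count = 7
  pos 20: leaf 'D' → count = 8
  pos 23: leaf 'U' → count = 9
  pos 25: leaf 'L' → count = 10
Total leaves: 10

Answer: 10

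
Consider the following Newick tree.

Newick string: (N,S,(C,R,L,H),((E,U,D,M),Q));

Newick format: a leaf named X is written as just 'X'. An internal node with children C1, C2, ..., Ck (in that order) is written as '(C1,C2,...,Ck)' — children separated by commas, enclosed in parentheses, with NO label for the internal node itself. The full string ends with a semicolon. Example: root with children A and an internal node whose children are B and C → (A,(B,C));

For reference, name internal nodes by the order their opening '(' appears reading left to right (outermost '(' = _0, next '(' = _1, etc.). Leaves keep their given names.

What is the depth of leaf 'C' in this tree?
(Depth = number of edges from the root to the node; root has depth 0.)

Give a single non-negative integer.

Answer: 2

Derivation:
Newick: (N,S,(C,R,L,H),((E,U,D,M),Q));
Naming internals by '(' encounter order: outermost '(' = _0, next = _1, ...
Query node: C
Path from root: _0 -> _1 -> C
Depth of C: 2 (number of edges from root)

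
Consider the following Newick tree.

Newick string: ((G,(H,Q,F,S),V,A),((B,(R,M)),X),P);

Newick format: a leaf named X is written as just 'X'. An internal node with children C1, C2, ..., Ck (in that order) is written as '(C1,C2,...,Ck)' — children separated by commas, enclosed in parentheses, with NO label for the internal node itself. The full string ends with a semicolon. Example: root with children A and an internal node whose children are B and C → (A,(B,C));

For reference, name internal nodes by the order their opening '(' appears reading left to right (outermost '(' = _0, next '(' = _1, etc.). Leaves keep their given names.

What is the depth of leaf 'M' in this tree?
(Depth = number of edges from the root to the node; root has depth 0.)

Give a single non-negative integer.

Newick: ((G,(H,Q,F,S),V,A),((B,(R,M)),X),P);
Naming internals by '(' encounter order: outermost '(' = _0, next = _1, ...
Query node: M
Path from root: _0 -> _3 -> _4 -> _5 -> M
Depth of M: 4 (number of edges from root)

Answer: 4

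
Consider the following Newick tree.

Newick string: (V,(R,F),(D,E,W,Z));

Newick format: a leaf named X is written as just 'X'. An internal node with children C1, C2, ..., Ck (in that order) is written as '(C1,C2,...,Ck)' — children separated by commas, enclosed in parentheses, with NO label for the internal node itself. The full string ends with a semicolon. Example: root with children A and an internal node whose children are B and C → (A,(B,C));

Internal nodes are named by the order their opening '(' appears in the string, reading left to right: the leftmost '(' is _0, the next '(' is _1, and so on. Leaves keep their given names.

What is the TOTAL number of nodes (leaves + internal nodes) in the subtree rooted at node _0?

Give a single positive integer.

Newick: (V,(R,F),(D,E,W,Z));
Locate _0: it is the '(' at position 0 (the 1st '(' reading left to right).
Query: subtree rooted at _0
_0: subtree_size = 1 + 9
  V: subtree_size = 1 + 0
  _1: subtree_size = 1 + 2
    R: subtree_size = 1 + 0
    F: subtree_size = 1 + 0
  _2: subtree_size = 1 + 4
    D: subtree_size = 1 + 0
    E: subtree_size = 1 + 0
    W: subtree_size = 1 + 0
    Z: subtree_size = 1 + 0
Total subtree size of _0: 10

Answer: 10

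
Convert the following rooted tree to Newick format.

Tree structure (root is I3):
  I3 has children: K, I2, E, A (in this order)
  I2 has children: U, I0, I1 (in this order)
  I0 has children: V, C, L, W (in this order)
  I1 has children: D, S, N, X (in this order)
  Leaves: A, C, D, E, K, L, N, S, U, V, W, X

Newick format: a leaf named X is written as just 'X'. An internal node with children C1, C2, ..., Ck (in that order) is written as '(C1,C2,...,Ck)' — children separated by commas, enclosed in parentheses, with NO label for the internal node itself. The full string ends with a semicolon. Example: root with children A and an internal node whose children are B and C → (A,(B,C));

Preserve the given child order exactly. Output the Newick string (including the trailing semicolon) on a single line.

internal I3 with children ['K', 'I2', 'E', 'A']
  leaf 'K' → 'K'
  internal I2 with children ['U', 'I0', 'I1']
    leaf 'U' → 'U'
    internal I0 with children ['V', 'C', 'L', 'W']
      leaf 'V' → 'V'
      leaf 'C' → 'C'
      leaf 'L' → 'L'
      leaf 'W' → 'W'
    → '(V,C,L,W)'
    internal I1 with children ['D', 'S', 'N', 'X']
      leaf 'D' → 'D'
      leaf 'S' → 'S'
      leaf 'N' → 'N'
      leaf 'X' → 'X'
    → '(D,S,N,X)'
  → '(U,(V,C,L,W),(D,S,N,X))'
  leaf 'E' → 'E'
  leaf 'A' → 'A'
→ '(K,(U,(V,C,L,W),(D,S,N,X)),E,A)'
Final: (K,(U,(V,C,L,W),(D,S,N,X)),E,A);

Answer: (K,(U,(V,C,L,W),(D,S,N,X)),E,A);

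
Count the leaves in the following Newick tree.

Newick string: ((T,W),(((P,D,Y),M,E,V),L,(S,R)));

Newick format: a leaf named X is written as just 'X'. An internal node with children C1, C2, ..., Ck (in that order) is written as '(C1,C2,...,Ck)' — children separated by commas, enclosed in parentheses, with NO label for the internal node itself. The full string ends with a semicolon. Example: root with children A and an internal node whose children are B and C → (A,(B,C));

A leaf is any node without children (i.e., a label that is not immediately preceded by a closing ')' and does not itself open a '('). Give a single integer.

Newick: ((T,W),(((P,D,Y),M,E,V),L,(S,R)));
Scan left-to-right; a leaf is any maximal label run not followed by '(':
  pos 2: leaf 'T' → count = 1
  pos 4: leaf 'W' → count = 2
  pos 10: leaf 'P' → count = 3
  pos 12: leaf 'D' → count = 4
  pos 14: leaf 'Y' → count = 5
  pos 17: leaf 'M' → count = 6
  pos 19: leaf 'E' → count = 7
  pos 21: leaf 'V' → count = 8
  pos 24: leaf 'L' → count = 9
  pos 27: leaf 'S' → count = 10
  pos 29: leaf 'R' → count = 11
Total leaves: 11

Answer: 11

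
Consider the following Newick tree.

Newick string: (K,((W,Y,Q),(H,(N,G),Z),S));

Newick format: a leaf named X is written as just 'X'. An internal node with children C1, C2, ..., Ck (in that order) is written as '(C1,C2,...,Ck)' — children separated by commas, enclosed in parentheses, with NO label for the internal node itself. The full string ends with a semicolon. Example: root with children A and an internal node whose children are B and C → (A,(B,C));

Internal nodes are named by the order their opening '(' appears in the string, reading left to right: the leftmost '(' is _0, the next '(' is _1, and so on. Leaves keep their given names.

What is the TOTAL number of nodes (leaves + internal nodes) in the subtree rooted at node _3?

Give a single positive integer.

Newick: (K,((W,Y,Q),(H,(N,G),Z),S));
Locate _3: it is the '(' at position 12 (the 4th '(' reading left to right).
Query: subtree rooted at _3
_3: subtree_size = 1 + 5
  H: subtree_size = 1 + 0
  _4: subtree_size = 1 + 2
    N: subtree_size = 1 + 0
    G: subtree_size = 1 + 0
  Z: subtree_size = 1 + 0
Total subtree size of _3: 6

Answer: 6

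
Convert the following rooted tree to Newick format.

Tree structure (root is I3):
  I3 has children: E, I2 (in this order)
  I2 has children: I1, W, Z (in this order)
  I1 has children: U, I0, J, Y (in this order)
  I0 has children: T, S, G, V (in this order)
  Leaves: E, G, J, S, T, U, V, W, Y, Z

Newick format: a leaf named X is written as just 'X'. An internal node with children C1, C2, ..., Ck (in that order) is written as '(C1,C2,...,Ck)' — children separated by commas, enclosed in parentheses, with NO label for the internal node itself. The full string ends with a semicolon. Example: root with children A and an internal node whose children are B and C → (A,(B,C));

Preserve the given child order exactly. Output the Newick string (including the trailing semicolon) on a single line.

Answer: (E,((U,(T,S,G,V),J,Y),W,Z));

Derivation:
internal I3 with children ['E', 'I2']
  leaf 'E' → 'E'
  internal I2 with children ['I1', 'W', 'Z']
    internal I1 with children ['U', 'I0', 'J', 'Y']
      leaf 'U' → 'U'
      internal I0 with children ['T', 'S', 'G', 'V']
        leaf 'T' → 'T'
        leaf 'S' → 'S'
        leaf 'G' → 'G'
        leaf 'V' → 'V'
      → '(T,S,G,V)'
      leaf 'J' → 'J'
      leaf 'Y' → 'Y'
    → '(U,(T,S,G,V),J,Y)'
    leaf 'W' → 'W'
    leaf 'Z' → 'Z'
  → '((U,(T,S,G,V),J,Y),W,Z)'
→ '(E,((U,(T,S,G,V),J,Y),W,Z))'
Final: (E,((U,(T,S,G,V),J,Y),W,Z));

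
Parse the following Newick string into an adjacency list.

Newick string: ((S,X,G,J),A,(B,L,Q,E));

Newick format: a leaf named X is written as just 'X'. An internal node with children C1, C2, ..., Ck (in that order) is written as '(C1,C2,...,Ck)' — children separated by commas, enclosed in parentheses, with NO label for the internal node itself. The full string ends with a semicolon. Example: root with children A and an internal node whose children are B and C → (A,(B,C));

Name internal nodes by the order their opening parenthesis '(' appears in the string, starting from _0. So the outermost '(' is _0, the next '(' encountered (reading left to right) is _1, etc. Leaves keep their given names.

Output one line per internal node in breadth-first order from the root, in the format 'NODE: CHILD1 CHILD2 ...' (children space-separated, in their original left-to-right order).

Input: ((S,X,G,J),A,(B,L,Q,E));
Scanning left-to-right, naming '(' by encounter order:
  pos 0: '(' -> open internal node _0 (depth 1)
  pos 1: '(' -> open internal node _1 (depth 2)
  pos 9: ')' -> close internal node _1 (now at depth 1)
  pos 13: '(' -> open internal node _2 (depth 2)
  pos 21: ')' -> close internal node _2 (now at depth 1)
  pos 22: ')' -> close internal node _0 (now at depth 0)
Total internal nodes: 3
BFS adjacency from root:
  _0: _1 A _2
  _1: S X G J
  _2: B L Q E

Answer: _0: _1 A _2
_1: S X G J
_2: B L Q E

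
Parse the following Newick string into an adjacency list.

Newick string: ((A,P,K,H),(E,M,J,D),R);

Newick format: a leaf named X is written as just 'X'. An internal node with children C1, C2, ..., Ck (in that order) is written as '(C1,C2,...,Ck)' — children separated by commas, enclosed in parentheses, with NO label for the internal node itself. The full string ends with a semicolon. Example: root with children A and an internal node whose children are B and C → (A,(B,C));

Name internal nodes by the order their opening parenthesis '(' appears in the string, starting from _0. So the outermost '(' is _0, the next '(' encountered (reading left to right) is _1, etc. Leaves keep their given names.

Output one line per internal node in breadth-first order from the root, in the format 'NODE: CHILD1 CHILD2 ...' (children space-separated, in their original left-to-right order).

Answer: _0: _1 _2 R
_1: A P K H
_2: E M J D

Derivation:
Input: ((A,P,K,H),(E,M,J,D),R);
Scanning left-to-right, naming '(' by encounter order:
  pos 0: '(' -> open internal node _0 (depth 1)
  pos 1: '(' -> open internal node _1 (depth 2)
  pos 9: ')' -> close internal node _1 (now at depth 1)
  pos 11: '(' -> open internal node _2 (depth 2)
  pos 19: ')' -> close internal node _2 (now at depth 1)
  pos 22: ')' -> close internal node _0 (now at depth 0)
Total internal nodes: 3
BFS adjacency from root:
  _0: _1 _2 R
  _1: A P K H
  _2: E M J D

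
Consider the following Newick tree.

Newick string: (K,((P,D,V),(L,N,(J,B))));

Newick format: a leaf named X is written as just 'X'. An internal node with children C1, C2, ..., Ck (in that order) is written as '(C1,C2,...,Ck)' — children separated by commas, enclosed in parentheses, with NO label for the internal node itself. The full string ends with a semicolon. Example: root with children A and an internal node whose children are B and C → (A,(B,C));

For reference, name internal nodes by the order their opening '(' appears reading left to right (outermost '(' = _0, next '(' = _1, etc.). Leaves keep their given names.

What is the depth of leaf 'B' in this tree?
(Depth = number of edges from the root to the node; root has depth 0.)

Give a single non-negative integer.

Answer: 4

Derivation:
Newick: (K,((P,D,V),(L,N,(J,B))));
Naming internals by '(' encounter order: outermost '(' = _0, next = _1, ...
Query node: B
Path from root: _0 -> _1 -> _3 -> _4 -> B
Depth of B: 4 (number of edges from root)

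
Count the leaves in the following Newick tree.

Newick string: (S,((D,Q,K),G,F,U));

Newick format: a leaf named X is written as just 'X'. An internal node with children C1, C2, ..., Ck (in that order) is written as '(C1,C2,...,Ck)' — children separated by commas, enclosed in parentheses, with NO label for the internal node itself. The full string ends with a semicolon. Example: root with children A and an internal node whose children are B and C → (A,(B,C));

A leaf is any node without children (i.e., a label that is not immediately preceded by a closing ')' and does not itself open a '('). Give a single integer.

Newick: (S,((D,Q,K),G,F,U));
Scan left-to-right; a leaf is any maximal label run not followed by '(':
  pos 1: leaf 'S' → count = 1
  pos 5: leaf 'D' → count = 2
  pos 7: leaf 'Q' → count = 3
  pos 9: leaf 'K' → count = 4
  pos 12: leaf 'G' → count = 5
  pos 14: leaf 'F' → count = 6
  pos 16: leaf 'U' → count = 7
Total leaves: 7

Answer: 7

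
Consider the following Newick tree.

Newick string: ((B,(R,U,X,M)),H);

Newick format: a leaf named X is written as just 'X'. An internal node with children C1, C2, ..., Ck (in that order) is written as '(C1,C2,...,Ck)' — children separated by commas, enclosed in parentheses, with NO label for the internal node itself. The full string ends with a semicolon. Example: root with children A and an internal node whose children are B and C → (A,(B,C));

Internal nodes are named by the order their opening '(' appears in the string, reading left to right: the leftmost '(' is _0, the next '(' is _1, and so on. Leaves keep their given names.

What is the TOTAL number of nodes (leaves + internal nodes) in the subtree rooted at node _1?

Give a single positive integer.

Answer: 7

Derivation:
Newick: ((B,(R,U,X,M)),H);
Locate _1: it is the '(' at position 1 (the 2nd '(' reading left to right).
Query: subtree rooted at _1
_1: subtree_size = 1 + 6
  B: subtree_size = 1 + 0
  _2: subtree_size = 1 + 4
    R: subtree_size = 1 + 0
    U: subtree_size = 1 + 0
    X: subtree_size = 1 + 0
    M: subtree_size = 1 + 0
Total subtree size of _1: 7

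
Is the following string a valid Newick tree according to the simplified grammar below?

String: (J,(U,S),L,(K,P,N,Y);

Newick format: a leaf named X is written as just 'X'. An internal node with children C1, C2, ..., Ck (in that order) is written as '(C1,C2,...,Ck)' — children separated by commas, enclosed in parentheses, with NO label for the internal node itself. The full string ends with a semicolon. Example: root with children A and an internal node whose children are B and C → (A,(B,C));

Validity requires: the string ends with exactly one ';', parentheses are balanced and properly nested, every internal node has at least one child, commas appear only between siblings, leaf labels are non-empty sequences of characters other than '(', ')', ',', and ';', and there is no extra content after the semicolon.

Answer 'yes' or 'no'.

Answer: no

Derivation:
Input: (J,(U,S),L,(K,P,N,Y);
Paren balance: 3 '(' vs 2 ')' MISMATCH
Ends with single ';': True
Full parse: FAILS (expected , or ) at pos 20)
Valid: False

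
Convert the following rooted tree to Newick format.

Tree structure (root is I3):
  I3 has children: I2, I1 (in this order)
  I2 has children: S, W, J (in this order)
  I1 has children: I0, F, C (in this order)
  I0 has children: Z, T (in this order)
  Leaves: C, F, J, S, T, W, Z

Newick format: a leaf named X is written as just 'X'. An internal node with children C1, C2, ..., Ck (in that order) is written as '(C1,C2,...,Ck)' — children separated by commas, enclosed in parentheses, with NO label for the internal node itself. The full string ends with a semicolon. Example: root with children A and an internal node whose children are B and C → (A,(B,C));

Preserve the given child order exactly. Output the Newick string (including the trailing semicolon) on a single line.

internal I3 with children ['I2', 'I1']
  internal I2 with children ['S', 'W', 'J']
    leaf 'S' → 'S'
    leaf 'W' → 'W'
    leaf 'J' → 'J'
  → '(S,W,J)'
  internal I1 with children ['I0', 'F', 'C']
    internal I0 with children ['Z', 'T']
      leaf 'Z' → 'Z'
      leaf 'T' → 'T'
    → '(Z,T)'
    leaf 'F' → 'F'
    leaf 'C' → 'C'
  → '((Z,T),F,C)'
→ '((S,W,J),((Z,T),F,C))'
Final: ((S,W,J),((Z,T),F,C));

Answer: ((S,W,J),((Z,T),F,C));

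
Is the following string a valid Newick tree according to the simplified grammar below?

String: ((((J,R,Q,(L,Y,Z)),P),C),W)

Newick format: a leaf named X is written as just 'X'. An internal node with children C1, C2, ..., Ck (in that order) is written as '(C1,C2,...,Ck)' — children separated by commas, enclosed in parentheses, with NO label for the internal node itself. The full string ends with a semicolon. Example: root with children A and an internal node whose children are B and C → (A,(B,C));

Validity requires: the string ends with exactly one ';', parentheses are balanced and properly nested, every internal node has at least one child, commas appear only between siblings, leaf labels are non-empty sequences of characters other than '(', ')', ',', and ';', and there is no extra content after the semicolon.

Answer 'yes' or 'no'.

Answer: no

Derivation:
Input: ((((J,R,Q,(L,Y,Z)),P),C),W)
Paren balance: 5 '(' vs 5 ')' OK
Ends with single ';': False
Full parse: FAILS (must end with ;)
Valid: False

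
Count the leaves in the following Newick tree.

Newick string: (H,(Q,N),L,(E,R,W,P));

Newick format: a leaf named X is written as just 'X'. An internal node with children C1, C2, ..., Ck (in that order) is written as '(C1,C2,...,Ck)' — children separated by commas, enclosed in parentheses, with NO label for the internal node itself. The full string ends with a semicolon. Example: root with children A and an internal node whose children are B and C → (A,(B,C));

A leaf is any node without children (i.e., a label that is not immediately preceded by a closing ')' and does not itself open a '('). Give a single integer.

Answer: 8

Derivation:
Newick: (H,(Q,N),L,(E,R,W,P));
Scan left-to-right; a leaf is any maximal label run not followed by '(':
  pos 1: leaf 'H' → count = 1
  pos 4: leaf 'Q' → count = 2
  pos 6: leaf 'N' → count = 3
  pos 9: leaf 'L' → count = 4
  pos 12: leaf 'E' → count = 5
  pos 14: leaf 'R' → count = 6
  pos 16: leaf 'W' → count = 7
  pos 18: leaf 'P' → count = 8
Total leaves: 8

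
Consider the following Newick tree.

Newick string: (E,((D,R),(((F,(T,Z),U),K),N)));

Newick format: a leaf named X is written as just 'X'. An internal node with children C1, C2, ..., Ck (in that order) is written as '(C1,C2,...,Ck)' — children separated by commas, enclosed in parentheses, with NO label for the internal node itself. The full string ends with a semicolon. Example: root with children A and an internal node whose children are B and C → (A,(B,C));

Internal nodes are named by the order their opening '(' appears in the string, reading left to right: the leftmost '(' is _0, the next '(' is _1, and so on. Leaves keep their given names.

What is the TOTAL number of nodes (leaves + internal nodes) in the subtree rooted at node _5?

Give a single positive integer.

Newick: (E,((D,R),(((F,(T,Z),U),K),N)));
Locate _5: it is the '(' at position 12 (the 6th '(' reading left to right).
Query: subtree rooted at _5
_5: subtree_size = 1 + 5
  F: subtree_size = 1 + 0
  _6: subtree_size = 1 + 2
    T: subtree_size = 1 + 0
    Z: subtree_size = 1 + 0
  U: subtree_size = 1 + 0
Total subtree size of _5: 6

Answer: 6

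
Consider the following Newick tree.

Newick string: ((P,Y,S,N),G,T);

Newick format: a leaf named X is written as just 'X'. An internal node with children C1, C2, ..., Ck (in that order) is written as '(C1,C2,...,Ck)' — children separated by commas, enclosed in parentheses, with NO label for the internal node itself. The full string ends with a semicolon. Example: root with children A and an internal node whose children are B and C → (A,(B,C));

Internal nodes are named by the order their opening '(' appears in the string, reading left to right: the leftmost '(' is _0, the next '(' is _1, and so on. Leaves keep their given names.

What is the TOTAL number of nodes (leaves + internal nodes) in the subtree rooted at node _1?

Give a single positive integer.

Newick: ((P,Y,S,N),G,T);
Locate _1: it is the '(' at position 1 (the 2nd '(' reading left to right).
Query: subtree rooted at _1
_1: subtree_size = 1 + 4
  P: subtree_size = 1 + 0
  Y: subtree_size = 1 + 0
  S: subtree_size = 1 + 0
  N: subtree_size = 1 + 0
Total subtree size of _1: 5

Answer: 5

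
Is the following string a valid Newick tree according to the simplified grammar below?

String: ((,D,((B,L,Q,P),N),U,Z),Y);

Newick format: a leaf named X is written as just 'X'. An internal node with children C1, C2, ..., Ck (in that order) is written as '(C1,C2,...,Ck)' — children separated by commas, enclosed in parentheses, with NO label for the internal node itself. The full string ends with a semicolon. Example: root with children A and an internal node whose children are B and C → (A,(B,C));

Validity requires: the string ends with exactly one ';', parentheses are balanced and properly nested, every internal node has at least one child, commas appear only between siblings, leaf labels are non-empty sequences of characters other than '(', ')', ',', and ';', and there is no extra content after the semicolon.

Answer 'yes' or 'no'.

Input: ((,D,((B,L,Q,P),N),U,Z),Y);
Paren balance: 4 '(' vs 4 ')' OK
Ends with single ';': True
Full parse: FAILS (empty leaf label at pos 2)
Valid: False

Answer: no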